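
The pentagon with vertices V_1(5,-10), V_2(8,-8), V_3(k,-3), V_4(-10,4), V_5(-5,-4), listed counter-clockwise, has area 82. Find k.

4

The doubled signed area Σ (x_i y_{i+1} − x_{i+1} y_i) is linear in k.
With k=0 it equals 116; the coefficient of k is 12 (from the two edges through V_3).
So 12·k + 116 = 2·82 = 164 ⇒ k = 4.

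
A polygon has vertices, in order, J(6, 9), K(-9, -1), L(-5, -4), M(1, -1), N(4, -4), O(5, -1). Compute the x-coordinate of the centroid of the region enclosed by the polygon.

5/273

Apply the shoelace formula. First the cross-terms c_i = x_i·y_{i+1} − x_{i+1}·y_i:
  75, 31, 9, 0, 16, 51  ⇒  2A = 182, A = 91.
Then Σ (x_i + x_{i+1})·c_i = 10, so x̄ = 10 / (6·91) = 5/273.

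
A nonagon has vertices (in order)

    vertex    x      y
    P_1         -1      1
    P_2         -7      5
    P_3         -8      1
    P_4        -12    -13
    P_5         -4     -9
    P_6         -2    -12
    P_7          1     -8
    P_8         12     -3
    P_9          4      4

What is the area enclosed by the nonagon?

Σ = (2) + (33) + (116) + (56) + (30) + (28) + (93) + (60) + (8) = 426
Area = |Σ|/2 = 213.

213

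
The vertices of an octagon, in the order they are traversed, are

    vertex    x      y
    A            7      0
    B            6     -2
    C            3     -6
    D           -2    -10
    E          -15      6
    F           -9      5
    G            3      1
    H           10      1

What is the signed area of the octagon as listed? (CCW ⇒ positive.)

-153.5

Apply the shoelace (surveyor's) formula: 2A = Σ (x_i·y_{i+1} − x_{i+1}·y_i), indices taken mod 8.
Σ = (-14) + (-30) + (-42) + (-162) + (-21) + (-24) + (-7) + (-7) = -307
Signed area = Σ/2 = -153.5 (negative ⇒ clockwise traversal).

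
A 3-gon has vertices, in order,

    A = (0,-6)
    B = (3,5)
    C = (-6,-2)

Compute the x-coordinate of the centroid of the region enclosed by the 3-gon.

-1

Apply the surveyor's formula. First the cross-terms c_i = x_i·y_{i+1} − x_{i+1}·y_i:
  18, 24, 36  ⇒  2A = 78, A = 39.
Then Σ (x_i + x_{i+1})·c_i = -234, so x̄ = -234 / (6·39) = -1.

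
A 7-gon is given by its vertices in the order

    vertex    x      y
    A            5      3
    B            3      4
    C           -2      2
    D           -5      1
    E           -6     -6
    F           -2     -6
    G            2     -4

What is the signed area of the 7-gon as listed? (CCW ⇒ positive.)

69.5

Apply the shoelace (surveyor's) formula: 2A = Σ (x_i·y_{i+1} − x_{i+1}·y_i), indices taken mod 7.
Σ = (11) + (14) + (8) + (36) + (24) + (20) + (26) = 139
Signed area = Σ/2 = 69.5 (positive ⇒ counter-clockwise traversal).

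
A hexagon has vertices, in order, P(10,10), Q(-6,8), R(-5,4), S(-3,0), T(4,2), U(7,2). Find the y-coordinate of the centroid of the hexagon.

554/103

Apply the shoelace (surveyor's) formula. First the cross-terms c_i = x_i·y_{i+1} − x_{i+1}·y_i:
  140, 16, 12, -6, -6, 50  ⇒  2A = 206, A = 103.
Then Σ (y_i + y_{i+1})·c_i = 3324, so ȳ = 3324 / (6·103) = 554/103.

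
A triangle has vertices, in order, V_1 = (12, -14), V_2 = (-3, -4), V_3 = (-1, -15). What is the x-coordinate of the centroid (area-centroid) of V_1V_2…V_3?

8/3

Apply the shoelace (surveyor's) formula. First the cross-terms c_i = x_i·y_{i+1} − x_{i+1}·y_i:
  -90, 41, 194  ⇒  2A = 145, A = 72.5.
Then Σ (x_i + x_{i+1})·c_i = 1160, so x̄ = 1160 / (6·72.5) = 8/3.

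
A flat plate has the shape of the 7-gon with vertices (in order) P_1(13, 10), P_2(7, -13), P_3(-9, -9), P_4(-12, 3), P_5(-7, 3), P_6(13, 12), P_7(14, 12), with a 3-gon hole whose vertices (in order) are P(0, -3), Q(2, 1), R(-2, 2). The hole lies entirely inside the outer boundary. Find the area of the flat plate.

Outer boundary:
Cross-terms: -239, -180, -135, -15, -123, -12, -16  ⇒  Σ = -720
Area = |Σ|/2 = 360.
Hole:
Σ = (6) + (6) + (6) = 18
Area = |Σ|/2 = 9.
Net area = 360 − 9 = 351.

351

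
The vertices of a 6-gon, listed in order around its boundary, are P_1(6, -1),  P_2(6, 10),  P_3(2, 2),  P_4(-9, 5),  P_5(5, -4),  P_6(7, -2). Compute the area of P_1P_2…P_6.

60

P_1→P_2: (6)(10) − (6)(-1) = 66
P_2→P_3: (6)(2) − (2)(10) = -8
P_3→P_4: (2)(5) − (-9)(2) = 28
P_4→P_5: (-9)(-4) − (5)(5) = 11
P_5→P_6: (5)(-2) − (7)(-4) = 18
P_6→P_1: (7)(-1) − (6)(-2) = 5
Σ = 120
Area = |Σ|/2 = 60.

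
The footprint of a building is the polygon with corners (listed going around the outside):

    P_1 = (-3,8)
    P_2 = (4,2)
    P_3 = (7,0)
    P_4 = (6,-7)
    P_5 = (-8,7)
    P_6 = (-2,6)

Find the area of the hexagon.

73.5

Apply Gauss's area formula: 2A = Σ (x_i·y_{i+1} − x_{i+1}·y_i), indices taken mod 6.
Cross-terms: -38, -14, -49, -14, -34, 2  ⇒  Σ = -147
Area = |Σ|/2 = 73.5.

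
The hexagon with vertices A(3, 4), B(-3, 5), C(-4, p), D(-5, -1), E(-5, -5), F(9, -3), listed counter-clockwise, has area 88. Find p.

0

The doubled signed area Σ (x_i y_{i+1} − x_{i+1} y_i) is linear in p.
With p=0 it equals 176; the coefficient of p is 2 (from the two edges through C).
So 2·p + 176 = 2·88 = 176 ⇒ p = 0.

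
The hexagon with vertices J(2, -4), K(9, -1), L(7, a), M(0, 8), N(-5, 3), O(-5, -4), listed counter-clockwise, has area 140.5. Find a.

9

The doubled signed area Σ (x_i y_{i+1} − x_{i+1} y_i) is linear in a.
With a=0 it equals 200; the coefficient of a is 9 (from the two edges through L).
So 9·a + 200 = 2·140.5 = 281 ⇒ a = 9.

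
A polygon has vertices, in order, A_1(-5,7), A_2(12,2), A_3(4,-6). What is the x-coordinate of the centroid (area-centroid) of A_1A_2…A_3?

11/3

Apply the shoelace formula. First the cross-terms c_i = x_i·y_{i+1} − x_{i+1}·y_i:
  -94, -80, -2  ⇒  2A = -176, A = -88.
Then Σ (x_i + x_{i+1})·c_i = -1936, so x̄ = -1936 / (6·(-88)) = 11/3.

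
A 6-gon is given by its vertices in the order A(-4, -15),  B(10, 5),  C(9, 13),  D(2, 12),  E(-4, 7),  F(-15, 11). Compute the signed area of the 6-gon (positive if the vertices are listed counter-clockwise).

Σ = (130) + (85) + (82) + (62) + (61) + (269) = 689
Signed area = Σ/2 = 344.5 (positive ⇒ counter-clockwise traversal).

344.5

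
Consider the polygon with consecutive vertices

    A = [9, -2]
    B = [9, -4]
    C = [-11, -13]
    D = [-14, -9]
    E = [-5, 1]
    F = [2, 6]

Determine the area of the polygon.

205.5

A→B: (9)(-4) − (9)(-2) = -18
B→C: (9)(-13) − (-11)(-4) = -161
C→D: (-11)(-9) − (-14)(-13) = -83
D→E: (-14)(1) − (-5)(-9) = -59
E→F: (-5)(6) − (2)(1) = -32
F→A: (2)(-2) − (9)(6) = -58
Σ = -411
Area = |Σ|/2 = 205.5.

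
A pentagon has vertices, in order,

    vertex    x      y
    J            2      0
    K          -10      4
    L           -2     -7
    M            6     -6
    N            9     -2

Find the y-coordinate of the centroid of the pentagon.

-208/93

Apply the shoelace formula. First the cross-terms c_i = x_i·y_{i+1} − x_{i+1}·y_i:
  8, 78, 54, 42, 4  ⇒  2A = 186, A = 93.
Then Σ (y_i + y_{i+1})·c_i = -1248, so ȳ = -1248 / (6·93) = -208/93.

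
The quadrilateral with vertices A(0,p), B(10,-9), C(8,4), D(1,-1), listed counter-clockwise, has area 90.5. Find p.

Write out the shoelace sum; only the two edges meeting at A involve p:
2·Area = [(1·p − 0·(-1)) + (0·(-9) − 10·p)] + 100
       = -9·p + 100 = 181
⇒ p = -9.

-9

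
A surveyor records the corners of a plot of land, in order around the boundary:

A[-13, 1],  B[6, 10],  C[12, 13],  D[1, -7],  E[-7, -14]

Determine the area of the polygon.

A→B: (-13)(10) − (6)(1) = -136
B→C: (6)(13) − (12)(10) = -42
C→D: (12)(-7) − (1)(13) = -97
D→E: (1)(-14) − (-7)(-7) = -63
E→A: (-7)(1) − (-13)(-14) = -189
Σ = -527
Area = |Σ|/2 = 263.5.

263.5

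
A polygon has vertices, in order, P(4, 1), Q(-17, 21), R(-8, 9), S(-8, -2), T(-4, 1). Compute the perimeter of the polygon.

|PQ| = √((-21)² + (20)²) = √841 = 29
|QR| = √((9)² + (-12)²) = √225 = 15
|RS| = √((0)² + (-11)²) = √121 = 11
|ST| = √((4)² + (3)²) = √25 = 5
|TP| = √((8)² + (0)²) = √64 = 8
Perimeter = 29 + 15 + 11 + 5 + 8 = 68.

68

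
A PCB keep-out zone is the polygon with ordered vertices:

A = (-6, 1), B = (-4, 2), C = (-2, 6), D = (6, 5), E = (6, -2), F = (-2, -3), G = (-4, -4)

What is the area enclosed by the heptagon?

A→B: (-6)(2) − (-4)(1) = -8
B→C: (-4)(6) − (-2)(2) = -20
C→D: (-2)(5) − (6)(6) = -46
D→E: (6)(-2) − (6)(5) = -42
E→F: (6)(-3) − (-2)(-2) = -22
F→G: (-2)(-4) − (-4)(-3) = -4
G→A: (-4)(1) − (-6)(-4) = -28
Σ = -170
Area = |Σ|/2 = 85.

85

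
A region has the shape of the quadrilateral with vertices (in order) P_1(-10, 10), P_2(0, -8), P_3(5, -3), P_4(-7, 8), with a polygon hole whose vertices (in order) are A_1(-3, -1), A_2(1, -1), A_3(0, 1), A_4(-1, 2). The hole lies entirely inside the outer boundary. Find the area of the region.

Outer boundary:
Apply the shoelace (surveyor's) formula: 2A = Σ (x_i·y_{i+1} − x_{i+1}·y_i), indices taken mod 4.
Σ = (80) + (40) + (19) + (10) = 149
Area = |Σ|/2 = 74.5.
Hole:
Cross-terms: 4, 1, 1, 7  ⇒  Σ = 13
Area = |Σ|/2 = 6.5.
Net area = 74.5 − 6.5 = 68.

68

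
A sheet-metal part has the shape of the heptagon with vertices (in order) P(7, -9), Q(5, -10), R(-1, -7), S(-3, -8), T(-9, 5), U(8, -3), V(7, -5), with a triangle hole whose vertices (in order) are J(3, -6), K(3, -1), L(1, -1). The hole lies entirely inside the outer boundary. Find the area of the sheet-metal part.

110

Outer boundary:
Cross-terms: -25, -45, -13, -87, -13, -19, -28  ⇒  Σ = -230
Area = |Σ|/2 = 115.
Hole:
Apply the shoelace formula: 2A = Σ (x_i·y_{i+1} − x_{i+1}·y_i), indices taken mod 3.
Σ = (15) + (-2) + (-3) = 10
Area = |Σ|/2 = 5.
Net area = 115 − 5 = 110.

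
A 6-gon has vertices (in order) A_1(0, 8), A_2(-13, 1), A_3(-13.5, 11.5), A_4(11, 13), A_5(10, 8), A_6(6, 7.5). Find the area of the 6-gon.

150.5

Σ = (104) + (-136) + (-302) + (-42) + (27) + (48) = -301
Area = |Σ|/2 = 150.5.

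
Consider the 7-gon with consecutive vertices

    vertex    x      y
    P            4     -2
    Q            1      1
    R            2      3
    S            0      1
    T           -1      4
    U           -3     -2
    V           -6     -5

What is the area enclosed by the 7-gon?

29.5

Σ = (6) + (1) + (2) + (1) + (14) + (3) + (32) = 59
Area = |Σ|/2 = 29.5.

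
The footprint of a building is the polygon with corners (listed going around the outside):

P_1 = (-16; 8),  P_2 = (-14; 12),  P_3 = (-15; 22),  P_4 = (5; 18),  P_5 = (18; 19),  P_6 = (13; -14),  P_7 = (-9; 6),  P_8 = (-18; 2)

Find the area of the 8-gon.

Σ = (-80) + (-128) + (-380) + (-229) + (-499) + (-48) + (90) + (-112) = -1386
Area = |Σ|/2 = 693.

693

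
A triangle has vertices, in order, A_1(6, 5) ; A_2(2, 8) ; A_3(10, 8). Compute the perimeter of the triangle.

18

|A_1A_2| = √((-4)² + (3)²) = √25 = 5
|A_2A_3| = √((8)² + (0)²) = √64 = 8
|A_3A_1| = √((-4)² + (-3)²) = √25 = 5
Perimeter = 5 + 8 + 5 = 18.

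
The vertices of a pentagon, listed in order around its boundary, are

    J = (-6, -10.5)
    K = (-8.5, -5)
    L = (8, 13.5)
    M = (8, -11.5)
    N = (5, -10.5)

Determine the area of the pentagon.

Apply the surveyor's formula: 2A = Σ (x_i·y_{i+1} − x_{i+1}·y_i), indices taken mod 5.
Σ = (-59.25) + (-74.75) + (-200) + (-26.5) + (-115.5) = -476
Area = |Σ|/2 = 238.

238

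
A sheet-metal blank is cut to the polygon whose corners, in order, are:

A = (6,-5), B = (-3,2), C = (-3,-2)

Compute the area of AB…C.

18

Apply the shoelace formula: 2A = Σ (x_i·y_{i+1} − x_{i+1}·y_i), indices taken mod 3.
Σ = (-3) + (12) + (27) = 36
Area = |Σ|/2 = 18.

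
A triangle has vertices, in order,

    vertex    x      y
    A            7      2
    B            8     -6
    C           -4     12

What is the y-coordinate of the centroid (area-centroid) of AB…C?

Apply Gauss's area formula. First the cross-terms c_i = x_i·y_{i+1} − x_{i+1}·y_i:
  -58, 72, -92  ⇒  2A = -78, A = -39.
Then Σ (y_i + y_{i+1})·c_i = -624, so ȳ = -624 / (6·(-39)) = 8/3.

8/3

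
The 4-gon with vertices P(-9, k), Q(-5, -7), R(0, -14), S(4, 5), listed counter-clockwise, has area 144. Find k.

6

The doubled signed area Σ (x_i y_{i+1} − x_{i+1} y_i) is linear in k.
With k=0 it equals 234; the coefficient of k is 9 (from the two edges through P).
So 9·k + 234 = 2·144 = 288 ⇒ k = 6.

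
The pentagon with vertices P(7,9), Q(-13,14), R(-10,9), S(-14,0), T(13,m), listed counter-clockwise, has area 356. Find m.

The doubled signed area Σ (x_i y_{i+1} − x_{i+1} y_i) is linear in m.
With m=0 it equals 481; the coefficient of m is -21 (from the two edges through T).
So -21·m + 481 = 2·356 = 712 ⇒ m = -11.

-11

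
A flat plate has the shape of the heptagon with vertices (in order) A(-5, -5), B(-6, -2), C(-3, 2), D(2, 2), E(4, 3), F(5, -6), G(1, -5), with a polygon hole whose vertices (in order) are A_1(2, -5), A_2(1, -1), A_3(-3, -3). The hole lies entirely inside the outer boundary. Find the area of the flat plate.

60

Outer boundary:
A→B: (-5)(-2) − (-6)(-5) = -20
B→C: (-6)(2) − (-3)(-2) = -18
C→D: (-3)(2) − (2)(2) = -10
D→E: (2)(3) − (4)(2) = -2
E→F: (4)(-6) − (5)(3) = -39
F→G: (5)(-5) − (1)(-6) = -19
G→A: (1)(-5) − (-5)(-5) = -30
Σ = -138
Area = |Σ|/2 = 69.
Hole:
Σ = (3) + (-6) + (21) = 18
Area = |Σ|/2 = 9.
Net area = 69 − 9 = 60.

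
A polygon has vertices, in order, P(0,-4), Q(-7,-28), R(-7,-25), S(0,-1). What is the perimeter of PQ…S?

|PQ| = √((-7)² + (-24)²) = √625 = 25
|QR| = √((0)² + (3)²) = √9 = 3
|RS| = √((7)² + (24)²) = √625 = 25
|SP| = √((0)² + (-3)²) = √9 = 3
Perimeter = 25 + 3 + 25 + 3 = 56.

56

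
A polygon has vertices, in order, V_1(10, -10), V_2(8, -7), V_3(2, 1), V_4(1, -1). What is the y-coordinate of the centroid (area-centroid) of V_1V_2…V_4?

-302/87

Apply the shoelace (surveyor's) formula. First the cross-terms c_i = x_i·y_{i+1} − x_{i+1}·y_i:
  10, 22, -3, 0  ⇒  2A = 29, A = 14.5.
Then Σ (y_i + y_{i+1})·c_i = -302, so ȳ = -302 / (6·14.5) = -302/87.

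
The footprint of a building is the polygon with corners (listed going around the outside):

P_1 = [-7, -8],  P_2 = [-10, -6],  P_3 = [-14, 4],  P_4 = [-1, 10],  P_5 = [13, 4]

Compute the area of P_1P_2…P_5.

254

Cross-terms: -38, -124, -136, -134, -76  ⇒  Σ = -508
Area = |Σ|/2 = 254.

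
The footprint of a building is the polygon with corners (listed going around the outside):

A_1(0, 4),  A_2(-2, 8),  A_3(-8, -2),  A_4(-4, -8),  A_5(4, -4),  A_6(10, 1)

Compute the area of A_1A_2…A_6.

Apply Gauss's area formula: 2A = Σ (x_i·y_{i+1} − x_{i+1}·y_i), indices taken mod 6.
A_1→A_2: (0)(8) − (-2)(4) = 8
A_2→A_3: (-2)(-2) − (-8)(8) = 68
A_3→A_4: (-8)(-8) − (-4)(-2) = 56
A_4→A_5: (-4)(-4) − (4)(-8) = 48
A_5→A_6: (4)(1) − (10)(-4) = 44
A_6→A_1: (10)(4) − (0)(1) = 40
Σ = 264
Area = |Σ|/2 = 132.

132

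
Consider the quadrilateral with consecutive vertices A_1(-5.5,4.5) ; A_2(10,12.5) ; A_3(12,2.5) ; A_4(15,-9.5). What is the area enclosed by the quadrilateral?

Σ = (-113.75) + (-125) + (-151.5) + (15.25) = -375
Area = |Σ|/2 = 187.5.

187.5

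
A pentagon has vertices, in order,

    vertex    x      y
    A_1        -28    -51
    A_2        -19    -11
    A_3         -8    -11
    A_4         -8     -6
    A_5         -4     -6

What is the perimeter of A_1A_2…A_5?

112

|A_1A_2| = √((9)² + (40)²) = √1681 = 41
|A_2A_3| = √((11)² + (0)²) = √121 = 11
|A_3A_4| = √((0)² + (5)²) = √25 = 5
|A_4A_5| = √((4)² + (0)²) = √16 = 4
|A_5A_1| = √((-24)² + (-45)²) = √2601 = 51
Perimeter = 41 + 11 + 5 + 4 + 51 = 112.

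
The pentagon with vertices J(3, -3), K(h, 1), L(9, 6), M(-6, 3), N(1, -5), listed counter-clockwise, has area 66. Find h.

4

The doubled signed area Σ (x_i y_{i+1} − x_{i+1} y_i) is linear in h.
With h=0 it equals 96; the coefficient of h is 9 (from the two edges through K).
So 9·h + 96 = 2·66 = 132 ⇒ h = 4.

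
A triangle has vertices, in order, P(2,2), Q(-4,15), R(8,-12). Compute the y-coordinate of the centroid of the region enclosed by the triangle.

Apply Gauss's area formula. First the cross-terms c_i = x_i·y_{i+1} − x_{i+1}·y_i:
  38, -72, 40  ⇒  2A = 6, A = 3.
Then Σ (y_i + y_{i+1})·c_i = 30, so ȳ = 30 / (6·3) = 5/3.

5/3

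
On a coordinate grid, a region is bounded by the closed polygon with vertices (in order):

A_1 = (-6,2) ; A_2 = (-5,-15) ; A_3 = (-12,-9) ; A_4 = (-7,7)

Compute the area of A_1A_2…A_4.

Cross-terms: 100, -135, -147, 28  ⇒  Σ = -154
Area = |Σ|/2 = 77.

77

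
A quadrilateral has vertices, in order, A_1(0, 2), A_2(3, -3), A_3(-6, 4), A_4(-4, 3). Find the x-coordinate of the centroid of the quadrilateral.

-26/33

Apply the shoelace (surveyor's) formula. First the cross-terms c_i = x_i·y_{i+1} − x_{i+1}·y_i:
  -6, -6, -2, -8  ⇒  2A = -22, A = -11.
Then Σ (x_i + x_{i+1})·c_i = 52, so x̄ = 52 / (6·(-11)) = -26/33.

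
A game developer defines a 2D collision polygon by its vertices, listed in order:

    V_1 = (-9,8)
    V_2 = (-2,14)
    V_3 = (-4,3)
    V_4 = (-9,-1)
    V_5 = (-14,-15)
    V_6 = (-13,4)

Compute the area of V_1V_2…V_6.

Apply the shoelace formula: 2A = Σ (x_i·y_{i+1} − x_{i+1}·y_i), indices taken mod 6.
Σ = (-110) + (50) + (31) + (121) + (-251) + (-68) = -227
Area = |Σ|/2 = 113.5.

113.5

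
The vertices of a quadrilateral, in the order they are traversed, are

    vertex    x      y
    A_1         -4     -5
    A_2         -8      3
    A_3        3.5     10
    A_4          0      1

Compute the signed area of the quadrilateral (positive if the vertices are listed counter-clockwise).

-67.5

Σ = (-52) + (-90.5) + (3.5) + (4) = -135
Signed area = Σ/2 = -67.5 (negative ⇒ clockwise traversal).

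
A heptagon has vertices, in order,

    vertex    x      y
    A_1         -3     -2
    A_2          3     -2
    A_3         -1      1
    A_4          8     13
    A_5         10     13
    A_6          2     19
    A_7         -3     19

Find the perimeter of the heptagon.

|A_1A_2| = √((6)² + (0)²) = √36 = 6
|A_2A_3| = √((-4)² + (3)²) = √25 = 5
|A_3A_4| = √((9)² + (12)²) = √225 = 15
|A_4A_5| = √((2)² + (0)²) = √4 = 2
|A_5A_6| = √((-8)² + (6)²) = √100 = 10
|A_6A_7| = √((-5)² + (0)²) = √25 = 5
|A_7A_1| = √((0)² + (-21)²) = √441 = 21
Perimeter = 6 + 5 + 15 + 2 + 10 + 5 + 21 = 64.

64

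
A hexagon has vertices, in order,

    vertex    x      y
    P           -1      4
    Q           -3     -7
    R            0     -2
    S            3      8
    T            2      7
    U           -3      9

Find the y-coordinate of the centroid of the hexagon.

Apply the surveyor's formula. First the cross-terms c_i = x_i·y_{i+1} − x_{i+1}·y_i:
  19, 6, 6, 5, 39, -3  ⇒  2A = 72, A = 36.
Then Σ (y_i + y_{i+1})·c_i = 585, so ȳ = 585 / (6·36) = 65/24.

65/24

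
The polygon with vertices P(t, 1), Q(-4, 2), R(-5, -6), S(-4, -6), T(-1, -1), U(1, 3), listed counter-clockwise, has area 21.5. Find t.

-2

Write out the shoelace sum; only the two edges meeting at P involve t:
2·Area = [(1·1 − t·3) + (t·2 − (-4)·1)] + 36
       = -1·t + 41 = 43
⇒ t = -2.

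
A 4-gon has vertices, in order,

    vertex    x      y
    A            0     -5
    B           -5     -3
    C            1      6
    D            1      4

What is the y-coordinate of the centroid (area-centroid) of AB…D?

Apply the surveyor's formula. First the cross-terms c_i = x_i·y_{i+1} − x_{i+1}·y_i:
  -25, -27, -2, -5  ⇒  2A = -59, A = -29.5.
Then Σ (y_i + y_{i+1})·c_i = 104, so ȳ = 104 / (6·(-29.5)) = -104/177.

-104/177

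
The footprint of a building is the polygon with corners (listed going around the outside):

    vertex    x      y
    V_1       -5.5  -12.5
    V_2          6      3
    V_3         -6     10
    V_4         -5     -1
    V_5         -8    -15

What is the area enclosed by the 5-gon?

138.5

Apply the shoelace formula: 2A = Σ (x_i·y_{i+1} − x_{i+1}·y_i), indices taken mod 5.
Σ = (58.5) + (78) + (56) + (67) + (17.5) = 277
Area = |Σ|/2 = 138.5.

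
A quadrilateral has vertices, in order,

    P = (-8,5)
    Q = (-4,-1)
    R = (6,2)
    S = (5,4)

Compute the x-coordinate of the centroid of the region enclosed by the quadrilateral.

-119/97

Apply Gauss's area formula. First the cross-terms c_i = x_i·y_{i+1} − x_{i+1}·y_i:
  28, -2, 14, 57  ⇒  2A = 97, A = 48.5.
Then Σ (x_i + x_{i+1})·c_i = -357, so x̄ = -357 / (6·48.5) = -119/97.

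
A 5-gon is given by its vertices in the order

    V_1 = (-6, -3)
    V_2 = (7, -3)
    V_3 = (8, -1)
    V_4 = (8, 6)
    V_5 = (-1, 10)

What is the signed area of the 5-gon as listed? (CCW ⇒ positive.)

Apply the shoelace formula: 2A = Σ (x_i·y_{i+1} − x_{i+1}·y_i), indices taken mod 5.
V_1→V_2: (-6)(-3) − (7)(-3) = 39
V_2→V_3: (7)(-1) − (8)(-3) = 17
V_3→V_4: (8)(6) − (8)(-1) = 56
V_4→V_5: (8)(10) − (-1)(6) = 86
V_5→V_1: (-1)(-3) − (-6)(10) = 63
Σ = 261
Signed area = Σ/2 = 130.5 (positive ⇒ counter-clockwise traversal).

130.5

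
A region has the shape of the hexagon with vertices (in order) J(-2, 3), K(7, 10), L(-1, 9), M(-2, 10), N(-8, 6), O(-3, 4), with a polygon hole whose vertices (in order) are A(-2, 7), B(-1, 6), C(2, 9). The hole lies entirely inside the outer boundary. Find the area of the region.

Outer boundary:
Apply the shoelace formula: 2A = Σ (x_i·y_{i+1} − x_{i+1}·y_i), indices taken mod 6.
Cross-terms: -41, 73, 8, 68, -14, -1  ⇒  Σ = 93
Area = |Σ|/2 = 46.5.
Hole:
Cross-terms: -5, -21, 32  ⇒  Σ = 6
Area = |Σ|/2 = 3.
Net area = 46.5 − 3 = 43.5.

43.5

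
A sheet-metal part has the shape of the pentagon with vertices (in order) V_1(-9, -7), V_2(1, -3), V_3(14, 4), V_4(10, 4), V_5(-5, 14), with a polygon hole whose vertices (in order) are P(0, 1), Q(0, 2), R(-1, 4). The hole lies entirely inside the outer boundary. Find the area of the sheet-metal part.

208

Outer boundary:
V_1→V_2: (-9)(-3) − (1)(-7) = 34
V_2→V_3: (1)(4) − (14)(-3) = 46
V_3→V_4: (14)(4) − (10)(4) = 16
V_4→V_5: (10)(14) − (-5)(4) = 160
V_5→V_1: (-5)(-7) − (-9)(14) = 161
Σ = 417
Area = |Σ|/2 = 208.5.
Hole:
Apply the surveyor's formula: 2A = Σ (x_i·y_{i+1} − x_{i+1}·y_i), indices taken mod 3.
Σ = (0) + (2) + (-1) = 1
Area = |Σ|/2 = 0.5.
Net area = 208.5 − 0.5 = 208.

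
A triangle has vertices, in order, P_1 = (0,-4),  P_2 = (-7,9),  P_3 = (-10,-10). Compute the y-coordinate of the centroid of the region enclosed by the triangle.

Apply the shoelace (surveyor's) formula. First the cross-terms c_i = x_i·y_{i+1} − x_{i+1}·y_i:
  -28, 160, 40  ⇒  2A = 172, A = 86.
Then Σ (y_i + y_{i+1})·c_i = -860, so ȳ = -860 / (6·86) = -5/3.

-5/3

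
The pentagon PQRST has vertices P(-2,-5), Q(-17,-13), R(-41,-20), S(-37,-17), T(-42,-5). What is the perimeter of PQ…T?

100

|PQ| = √((-15)² + (-8)²) = √289 = 17
|QR| = √((-24)² + (-7)²) = √625 = 25
|RS| = √((4)² + (3)²) = √25 = 5
|ST| = √((-5)² + (12)²) = √169 = 13
|TP| = √((40)² + (0)²) = √1600 = 40
Perimeter = 17 + 25 + 5 + 13 + 40 = 100.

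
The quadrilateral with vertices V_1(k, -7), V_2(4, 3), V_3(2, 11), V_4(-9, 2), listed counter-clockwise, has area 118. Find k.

4

The doubled signed area Σ (x_i y_{i+1} − x_{i+1} y_i) is linear in k.
With k=0 it equals 232; the coefficient of k is 1 (from the two edges through V_1).
So 1·k + 232 = 2·118 = 236 ⇒ k = 4.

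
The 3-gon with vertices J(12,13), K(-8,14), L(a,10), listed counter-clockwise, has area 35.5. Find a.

The doubled signed area Σ (x_i y_{i+1} − x_{i+1} y_i) is linear in a.
With a=0 it equals 72; the coefficient of a is -1 (from the two edges through L).
So -1·a + 72 = 2·35.5 = 71 ⇒ a = 1.

1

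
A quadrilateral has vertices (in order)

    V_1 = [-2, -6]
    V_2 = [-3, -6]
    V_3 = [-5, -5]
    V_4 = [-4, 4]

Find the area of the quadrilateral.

14.5

Apply the shoelace formula: 2A = Σ (x_i·y_{i+1} − x_{i+1}·y_i), indices taken mod 4.
Σ = (-6) + (-15) + (-40) + (32) = -29
Area = |Σ|/2 = 14.5.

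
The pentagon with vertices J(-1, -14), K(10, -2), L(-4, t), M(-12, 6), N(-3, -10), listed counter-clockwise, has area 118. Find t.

-2

The doubled signed area Σ (x_i y_{i+1} − x_{i+1} y_i) is linear in t.
With t=0 it equals 280; the coefficient of t is 22 (from the two edges through L).
So 22·t + 280 = 2·118 = 236 ⇒ t = -2.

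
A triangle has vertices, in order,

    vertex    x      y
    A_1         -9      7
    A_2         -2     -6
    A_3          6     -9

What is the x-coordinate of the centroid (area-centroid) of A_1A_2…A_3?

Apply Gauss's area formula. First the cross-terms c_i = x_i·y_{i+1} − x_{i+1}·y_i:
  68, 54, -39  ⇒  2A = 83, A = 41.5.
Then Σ (x_i + x_{i+1})·c_i = -415, so x̄ = -415 / (6·41.5) = -5/3.

-5/3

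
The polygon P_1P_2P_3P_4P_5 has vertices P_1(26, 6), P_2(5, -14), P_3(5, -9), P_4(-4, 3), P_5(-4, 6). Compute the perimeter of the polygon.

82

|P_1P_2| = √((-21)² + (-20)²) = √841 = 29
|P_2P_3| = √((0)² + (5)²) = √25 = 5
|P_3P_4| = √((-9)² + (12)²) = √225 = 15
|P_4P_5| = √((0)² + (3)²) = √9 = 3
|P_5P_1| = √((30)² + (0)²) = √900 = 30
Perimeter = 29 + 5 + 15 + 3 + 30 = 82.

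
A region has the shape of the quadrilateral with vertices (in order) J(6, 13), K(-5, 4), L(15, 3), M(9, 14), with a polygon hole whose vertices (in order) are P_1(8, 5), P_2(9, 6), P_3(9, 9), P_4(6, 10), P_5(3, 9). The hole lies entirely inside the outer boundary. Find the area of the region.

Outer boundary:
Apply the shoelace formula: 2A = Σ (x_i·y_{i+1} − x_{i+1}·y_i), indices taken mod 4.
J→K: (6)(4) − (-5)(13) = 89
K→L: (-5)(3) − (15)(4) = -75
L→M: (15)(14) − (9)(3) = 183
M→J: (9)(13) − (6)(14) = 33
Σ = 230
Area = |Σ|/2 = 115.
Hole:
P_1→P_2: (8)(6) − (9)(5) = 3
P_2→P_3: (9)(9) − (9)(6) = 27
P_3→P_4: (9)(10) − (6)(9) = 36
P_4→P_5: (6)(9) − (3)(10) = 24
P_5→P_1: (3)(5) − (8)(9) = -57
Σ = 33
Area = |Σ|/2 = 16.5.
Net area = 115 − 16.5 = 98.5.

98.5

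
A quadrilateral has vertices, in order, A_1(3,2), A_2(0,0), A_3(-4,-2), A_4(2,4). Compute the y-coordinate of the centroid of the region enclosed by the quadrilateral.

Apply Gauss's area formula. First the cross-terms c_i = x_i·y_{i+1} − x_{i+1}·y_i:
  0, 0, -12, -8  ⇒  2A = -20, A = -10.
Then Σ (y_i + y_{i+1})·c_i = -72, so ȳ = -72 / (6·(-10)) = 1.2.

1.2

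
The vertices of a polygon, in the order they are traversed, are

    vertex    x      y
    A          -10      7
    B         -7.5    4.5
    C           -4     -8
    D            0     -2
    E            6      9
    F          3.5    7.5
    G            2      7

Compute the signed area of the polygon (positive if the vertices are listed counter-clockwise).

106.25

Apply Gauss's area formula: 2A = Σ (x_i·y_{i+1} − x_{i+1}·y_i), indices taken mod 7.
A→B: (-10)(4.5) − (-7.5)(7) = 7.5
B→C: (-7.5)(-8) − (-4)(4.5) = 78
C→D: (-4)(-2) − (0)(-8) = 8
D→E: (0)(9) − (6)(-2) = 12
E→F: (6)(7.5) − (3.5)(9) = 13.5
F→G: (3.5)(7) − (2)(7.5) = 9.5
G→A: (2)(7) − (-10)(7) = 84
Σ = 212.5
Signed area = Σ/2 = 106.25 (positive ⇒ counter-clockwise traversal).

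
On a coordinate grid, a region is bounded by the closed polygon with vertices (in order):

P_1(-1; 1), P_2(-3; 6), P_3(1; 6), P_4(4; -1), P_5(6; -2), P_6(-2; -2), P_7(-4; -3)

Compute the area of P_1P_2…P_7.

39.5

Apply the shoelace (surveyor's) formula: 2A = Σ (x_i·y_{i+1} − x_{i+1}·y_i), indices taken mod 7.
Σ = (-3) + (-24) + (-25) + (-2) + (-16) + (-2) + (-7) = -79
Area = |Σ|/2 = 39.5.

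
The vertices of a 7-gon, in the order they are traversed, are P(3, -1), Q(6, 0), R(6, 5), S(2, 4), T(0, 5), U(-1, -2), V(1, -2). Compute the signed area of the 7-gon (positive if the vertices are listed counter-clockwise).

Apply Gauss's area formula: 2A = Σ (x_i·y_{i+1} − x_{i+1}·y_i), indices taken mod 7.
P→Q: (3)(0) − (6)(-1) = 6
Q→R: (6)(5) − (6)(0) = 30
R→S: (6)(4) − (2)(5) = 14
S→T: (2)(5) − (0)(4) = 10
T→U: (0)(-2) − (-1)(5) = 5
U→V: (-1)(-2) − (1)(-2) = 4
V→P: (1)(-1) − (3)(-2) = 5
Σ = 74
Signed area = Σ/2 = 37 (positive ⇒ counter-clockwise traversal).

37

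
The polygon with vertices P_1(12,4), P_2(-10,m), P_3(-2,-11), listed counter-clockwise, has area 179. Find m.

The doubled signed area Σ (x_i y_{i+1} − x_{i+1} y_i) is linear in m.
With m=0 it equals 274; the coefficient of m is 14 (from the two edges through P_2).
So 14·m + 274 = 2·179 = 358 ⇒ m = 6.

6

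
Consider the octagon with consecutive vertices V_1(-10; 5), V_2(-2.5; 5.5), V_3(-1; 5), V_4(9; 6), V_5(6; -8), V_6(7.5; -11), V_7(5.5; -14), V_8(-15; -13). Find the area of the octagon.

372.75

Apply the shoelace formula: 2A = Σ (x_i·y_{i+1} − x_{i+1}·y_i), indices taken mod 8.
Σ = (-42.5) + (-7) + (-51) + (-108) + (-6) + (-44.5) + (-281.5) + (-205) = -745.5
Area = |Σ|/2 = 372.75.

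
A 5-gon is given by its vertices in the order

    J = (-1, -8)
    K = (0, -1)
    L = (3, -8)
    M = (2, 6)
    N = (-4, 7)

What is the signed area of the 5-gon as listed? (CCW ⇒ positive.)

57.5

Apply the shoelace (surveyor's) formula: 2A = Σ (x_i·y_{i+1} − x_{i+1}·y_i), indices taken mod 5.
Cross-terms: 1, 3, 34, 38, 39  ⇒  Σ = 115
Signed area = Σ/2 = 57.5 (positive ⇒ counter-clockwise traversal).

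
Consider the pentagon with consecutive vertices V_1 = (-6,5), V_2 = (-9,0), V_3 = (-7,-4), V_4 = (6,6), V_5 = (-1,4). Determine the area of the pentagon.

Apply the shoelace formula: 2A = Σ (x_i·y_{i+1} − x_{i+1}·y_i), indices taken mod 5.
Cross-terms: 45, 36, -18, 30, 19  ⇒  Σ = 112
Area = |Σ|/2 = 56.

56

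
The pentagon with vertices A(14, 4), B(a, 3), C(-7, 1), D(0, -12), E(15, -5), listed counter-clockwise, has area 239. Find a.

-7

The doubled signed area Σ (x_i y_{i+1} − x_{i+1} y_i) is linear in a.
With a=0 it equals 457; the coefficient of a is -3 (from the two edges through B).
So -3·a + 457 = 2·239 = 478 ⇒ a = -7.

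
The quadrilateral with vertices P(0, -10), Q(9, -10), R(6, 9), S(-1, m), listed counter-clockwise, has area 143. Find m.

6

The doubled signed area Σ (x_i y_{i+1} − x_{i+1} y_i) is linear in m.
With m=0 it equals 250; the coefficient of m is 6 (from the two edges through S).
So 6·m + 250 = 2·143 = 286 ⇒ m = 6.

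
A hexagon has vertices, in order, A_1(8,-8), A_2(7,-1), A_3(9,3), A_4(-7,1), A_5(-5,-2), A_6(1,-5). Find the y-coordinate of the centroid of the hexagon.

Apply the shoelace formula. First the cross-terms c_i = x_i·y_{i+1} − x_{i+1}·y_i:
  48, 30, 30, 19, 27, 32  ⇒  2A = 186, A = 93.
Then Σ (y_i + y_{i+1})·c_i = -876, so ȳ = -876 / (6·93) = -146/93.

-146/93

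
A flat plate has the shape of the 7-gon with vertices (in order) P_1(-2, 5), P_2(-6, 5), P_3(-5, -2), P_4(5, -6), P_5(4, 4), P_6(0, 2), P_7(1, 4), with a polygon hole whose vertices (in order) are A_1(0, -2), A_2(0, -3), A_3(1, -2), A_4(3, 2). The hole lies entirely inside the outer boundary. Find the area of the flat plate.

Outer boundary:
P_1→P_2: (-2)(5) − (-6)(5) = 20
P_2→P_3: (-6)(-2) − (-5)(5) = 37
P_3→P_4: (-5)(-6) − (5)(-2) = 40
P_4→P_5: (5)(4) − (4)(-6) = 44
P_5→P_6: (4)(2) − (0)(4) = 8
P_6→P_7: (0)(4) − (1)(2) = -2
P_7→P_1: (1)(5) − (-2)(4) = 13
Σ = 160
Area = |Σ|/2 = 80.
Hole:
Apply the shoelace formula: 2A = Σ (x_i·y_{i+1} − x_{i+1}·y_i), indices taken mod 4.
Σ = (0) + (3) + (8) + (-6) = 5
Area = |Σ|/2 = 2.5.
Net area = 80 − 2.5 = 77.5.

77.5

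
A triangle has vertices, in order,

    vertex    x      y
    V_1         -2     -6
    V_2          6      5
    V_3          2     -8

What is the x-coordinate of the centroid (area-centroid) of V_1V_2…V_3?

Apply the shoelace (surveyor's) formula. First the cross-terms c_i = x_i·y_{i+1} − x_{i+1}·y_i:
  26, -58, -28  ⇒  2A = -60, A = -30.
Then Σ (x_i + x_{i+1})·c_i = -360, so x̄ = -360 / (6·(-30)) = 2.

2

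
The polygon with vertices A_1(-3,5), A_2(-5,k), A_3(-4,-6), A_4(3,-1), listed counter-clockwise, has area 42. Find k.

The doubled signed area Σ (x_i y_{i+1} − x_{i+1} y_i) is linear in k.
With k=0 it equals 89; the coefficient of k is 1 (from the two edges through A_2).
So 1·k + 89 = 2·42 = 84 ⇒ k = -5.

-5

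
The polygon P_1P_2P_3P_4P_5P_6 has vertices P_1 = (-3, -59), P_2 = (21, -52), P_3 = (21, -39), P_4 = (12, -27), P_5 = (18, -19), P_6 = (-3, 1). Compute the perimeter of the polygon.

152

|P_1P_2| = √((24)² + (7)²) = √625 = 25
|P_2P_3| = √((0)² + (13)²) = √169 = 13
|P_3P_4| = √((-9)² + (12)²) = √225 = 15
|P_4P_5| = √((6)² + (8)²) = √100 = 10
|P_5P_6| = √((-21)² + (20)²) = √841 = 29
|P_6P_1| = √((0)² + (-60)²) = √3600 = 60
Perimeter = 25 + 13 + 15 + 10 + 29 + 60 = 152.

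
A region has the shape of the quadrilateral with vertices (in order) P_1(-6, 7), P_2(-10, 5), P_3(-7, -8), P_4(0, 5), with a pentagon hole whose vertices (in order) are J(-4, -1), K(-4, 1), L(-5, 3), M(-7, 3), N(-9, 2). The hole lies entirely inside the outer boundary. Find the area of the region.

Outer boundary:
Apply the surveyor's formula: 2A = Σ (x_i·y_{i+1} − x_{i+1}·y_i), indices taken mod 4.
Σ = (40) + (115) + (-35) + (30) = 150
Area = |Σ|/2 = 75.
Hole:
Apply the surveyor's formula: 2A = Σ (x_i·y_{i+1} − x_{i+1}·y_i), indices taken mod 5.
Cross-terms: -8, -7, 6, 13, 17  ⇒  Σ = 21
Area = |Σ|/2 = 10.5.
Net area = 75 − 10.5 = 64.5.

64.5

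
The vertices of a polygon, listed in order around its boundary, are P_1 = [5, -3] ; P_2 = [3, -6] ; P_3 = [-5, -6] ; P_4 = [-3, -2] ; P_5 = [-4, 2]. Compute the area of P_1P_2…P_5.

Apply the shoelace formula: 2A = Σ (x_i·y_{i+1} − x_{i+1}·y_i), indices taken mod 5.
Σ = (-21) + (-48) + (-8) + (-14) + (2) = -89
Area = |Σ|/2 = 44.5.

44.5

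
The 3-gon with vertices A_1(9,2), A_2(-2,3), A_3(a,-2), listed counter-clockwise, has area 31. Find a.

-9

The doubled signed area Σ (x_i y_{i+1} − x_{i+1} y_i) is linear in a.
With a=0 it equals 53; the coefficient of a is -1 (from the two edges through A_3).
So -1·a + 53 = 2·31 = 62 ⇒ a = -9.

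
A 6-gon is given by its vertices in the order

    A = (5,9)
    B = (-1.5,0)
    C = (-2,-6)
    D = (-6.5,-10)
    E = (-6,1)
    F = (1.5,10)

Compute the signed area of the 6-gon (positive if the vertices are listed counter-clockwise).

-80.5

Apply the shoelace (surveyor's) formula: 2A = Σ (x_i·y_{i+1} − x_{i+1}·y_i), indices taken mod 6.
Σ = (13.5) + (9) + (-19) + (-66.5) + (-61.5) + (-36.5) = -161
Signed area = Σ/2 = -80.5 (negative ⇒ clockwise traversal).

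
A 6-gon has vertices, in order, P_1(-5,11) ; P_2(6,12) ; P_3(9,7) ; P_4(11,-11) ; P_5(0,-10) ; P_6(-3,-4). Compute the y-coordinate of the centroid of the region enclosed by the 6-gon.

11/17

Apply Gauss's area formula. First the cross-terms c_i = x_i·y_{i+1} − x_{i+1}·y_i:
  -126, -66, -176, -110, -30, -53  ⇒  2A = -561, A = -280.5.
Then Σ (y_i + y_{i+1})·c_i = -1089, so ȳ = -1089 / (6·(-280.5)) = 11/17.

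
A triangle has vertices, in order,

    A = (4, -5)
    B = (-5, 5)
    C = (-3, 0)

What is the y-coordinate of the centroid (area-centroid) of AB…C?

0

Apply Gauss's area formula. First the cross-terms c_i = x_i·y_{i+1} − x_{i+1}·y_i:
  -5, 15, 15  ⇒  2A = 25, A = 12.5.
Then Σ (y_i + y_{i+1})·c_i = 0, so ȳ = 0 / (6·12.5) = 0.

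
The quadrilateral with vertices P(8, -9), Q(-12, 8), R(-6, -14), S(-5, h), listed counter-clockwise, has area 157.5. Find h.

-12

Write out the shoelace sum; only the two edges meeting at S involve h:
2·Area = [((-6)·h − (-5)·(-14)) + ((-5)·(-9) − 8·h)] + 172
       = -14·h + 147 = 315
⇒ h = -12.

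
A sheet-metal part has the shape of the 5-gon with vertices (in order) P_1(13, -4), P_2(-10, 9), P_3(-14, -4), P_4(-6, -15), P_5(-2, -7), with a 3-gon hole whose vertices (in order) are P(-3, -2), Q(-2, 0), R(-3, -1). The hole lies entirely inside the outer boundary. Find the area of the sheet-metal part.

Outer boundary:
Cross-terms: 77, 166, 186, 12, 99  ⇒  Σ = 540
Area = |Σ|/2 = 270.
Hole:
Σ = (-4) + (2) + (3) = 1
Area = |Σ|/2 = 0.5.
Net area = 270 − 0.5 = 269.5.

269.5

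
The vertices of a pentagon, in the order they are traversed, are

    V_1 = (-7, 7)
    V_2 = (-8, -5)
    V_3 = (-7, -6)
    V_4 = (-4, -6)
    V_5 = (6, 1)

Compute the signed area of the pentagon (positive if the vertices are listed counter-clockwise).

101.5

Apply the surveyor's formula: 2A = Σ (x_i·y_{i+1} − x_{i+1}·y_i), indices taken mod 5.
Cross-terms: 91, 13, 18, 32, 49  ⇒  Σ = 203
Signed area = Σ/2 = 101.5 (positive ⇒ counter-clockwise traversal).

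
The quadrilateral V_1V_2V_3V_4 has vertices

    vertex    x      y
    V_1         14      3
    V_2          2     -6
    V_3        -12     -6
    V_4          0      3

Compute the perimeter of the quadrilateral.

|V_1V_2| = √((-12)² + (-9)²) = √225 = 15
|V_2V_3| = √((-14)² + (0)²) = √196 = 14
|V_3V_4| = √((12)² + (9)²) = √225 = 15
|V_4V_1| = √((14)² + (0)²) = √196 = 14
Perimeter = 15 + 14 + 15 + 14 = 58.

58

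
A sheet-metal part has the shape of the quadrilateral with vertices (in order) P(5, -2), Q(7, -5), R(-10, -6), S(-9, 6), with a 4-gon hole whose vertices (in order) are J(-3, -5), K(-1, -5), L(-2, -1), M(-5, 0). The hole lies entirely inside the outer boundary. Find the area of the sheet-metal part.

Outer boundary:
Cross-terms: -11, -92, -114, -12  ⇒  Σ = -229
Area = |Σ|/2 = 114.5.
Hole:
Σ = (10) + (-9) + (-5) + (25) = 21
Area = |Σ|/2 = 10.5.
Net area = 114.5 − 10.5 = 104.

104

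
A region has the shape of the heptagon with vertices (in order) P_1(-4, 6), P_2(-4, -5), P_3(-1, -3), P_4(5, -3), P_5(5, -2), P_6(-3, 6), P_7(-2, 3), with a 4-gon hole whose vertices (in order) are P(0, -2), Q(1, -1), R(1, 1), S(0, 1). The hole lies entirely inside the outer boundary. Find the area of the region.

48

Outer boundary:
Σ = (44) + (7) + (18) + (5) + (24) + (3) + (0) = 101
Area = |Σ|/2 = 50.5.
Hole:
Cross-terms: 2, 2, 1, 0  ⇒  Σ = 5
Area = |Σ|/2 = 2.5.
Net area = 50.5 − 2.5 = 48.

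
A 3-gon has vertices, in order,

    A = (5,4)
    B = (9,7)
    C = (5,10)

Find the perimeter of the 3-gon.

|AB| = √((4)² + (3)²) = √25 = 5
|BC| = √((-4)² + (3)²) = √25 = 5
|CA| = √((0)² + (-6)²) = √36 = 6
Perimeter = 5 + 5 + 6 = 16.

16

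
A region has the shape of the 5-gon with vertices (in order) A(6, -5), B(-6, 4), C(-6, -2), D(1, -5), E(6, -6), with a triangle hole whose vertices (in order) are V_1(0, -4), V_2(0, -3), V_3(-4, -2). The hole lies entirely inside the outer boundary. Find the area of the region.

Outer boundary:
Σ = (-6) + (36) + (32) + (24) + (6) = 92
Area = |Σ|/2 = 46.
Hole:
Σ = (0) + (-12) + (16) = 4
Area = |Σ|/2 = 2.
Net area = 46 − 2 = 44.

44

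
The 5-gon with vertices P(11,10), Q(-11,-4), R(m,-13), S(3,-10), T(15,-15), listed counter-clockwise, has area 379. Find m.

-15

The doubled signed area Σ (x_i y_{i+1} − x_{i+1} y_i) is linear in m.
With m=0 it equals 668; the coefficient of m is -6 (from the two edges through R).
So -6·m + 668 = 2·379 = 758 ⇒ m = -15.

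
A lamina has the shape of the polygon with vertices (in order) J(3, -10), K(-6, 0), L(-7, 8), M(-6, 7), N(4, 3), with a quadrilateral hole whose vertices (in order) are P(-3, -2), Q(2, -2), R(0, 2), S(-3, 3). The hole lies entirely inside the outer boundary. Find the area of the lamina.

Outer boundary:
J→K: (3)(0) − (-6)(-10) = -60
K→L: (-6)(8) − (-7)(0) = -48
L→M: (-7)(7) − (-6)(8) = -1
M→N: (-6)(3) − (4)(7) = -46
N→J: (4)(-10) − (3)(3) = -49
Σ = -204
Area = |Σ|/2 = 102.
Hole:
Apply Gauss's area formula: 2A = Σ (x_i·y_{i+1} − x_{i+1}·y_i), indices taken mod 4.
P→Q: (-3)(-2) − (2)(-2) = 10
Q→R: (2)(2) − (0)(-2) = 4
R→S: (0)(3) − (-3)(2) = 6
S→P: (-3)(-2) − (-3)(3) = 15
Σ = 35
Area = |Σ|/2 = 17.5.
Net area = 102 − 17.5 = 84.5.

84.5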